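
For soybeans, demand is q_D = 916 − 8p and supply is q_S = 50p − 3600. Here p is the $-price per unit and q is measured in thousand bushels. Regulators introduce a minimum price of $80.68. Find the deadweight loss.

$36.85 thousand

In inverse form: demand p = 114.5 − 0.125q, supply p = 72 + 0.02q.
Competitive equilibrium: 114.5 − 0.125q = 72 + 0.02q → q* = 293.10345, p* = 77.86207.
At the floor p = 80.68, quantity demanded = (114.5 − 80.68)/0.125 = 270.56.
Sellers' marginal cost at q' = 270.56: 72 + 0.02·270.56 = 77.4112.
Δq = 293.10345 − 270.56 = 22.54345; wedge = 80.68 − 77.4112 = 3.2688.
DWL = ½ × 22.54345 × 3.2688 = $36.85 thousand.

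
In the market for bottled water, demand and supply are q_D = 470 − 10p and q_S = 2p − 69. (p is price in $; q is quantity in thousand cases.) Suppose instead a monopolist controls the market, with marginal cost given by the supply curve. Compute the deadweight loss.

$2.66 thousand

In inverse form: demand p = 47 − 0.1q, supply p = 34.5 + 0.5q.
Competitive equilibrium: 47 − 0.1q = 34.5 + 0.5q → q* = 20.8333, p* = 44.9167.
Marginal revenue: MR = 47 − 0.2q. Set MR = MC: 47 − 0.2q = 34.5 + 0.5q → q_m = 17.8571.
Price p_m = 47 − 0.1·17.8571 = 45.2143; MC(q_m) = 34.5 + 0.5·17.8571 = 43.4286.
Competitive q* = 20.8333, so Δq = 2.9762; wedge = 45.2143 − 43.4286 = 1.7857.
The triangle = ½ × 2.9762 × 1.7857 = $2.66 thousand.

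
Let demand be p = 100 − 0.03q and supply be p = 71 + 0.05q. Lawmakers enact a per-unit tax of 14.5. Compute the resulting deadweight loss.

1314.06

Competitive equilibrium: 100 − 0.03q = 71 + 0.05q → q* = 362.5, p* = 89.125.
With the tax, the buyer price exceeds the seller price by 14.5: (100 − 0.03q) − (71 + 0.05q) = 14.5 → q' = 181.25.
Δq = 362.5 − 181.25 = 181.25; the wedge equals the tax, 14.5.
Deadweight loss = ½ × 181.25 × 14.5 = 1314.06.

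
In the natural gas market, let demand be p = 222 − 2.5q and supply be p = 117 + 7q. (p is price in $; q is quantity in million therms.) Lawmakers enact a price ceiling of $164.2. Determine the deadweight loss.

Competitive equilibrium: 222 − 2.5q = 117 + 7q → q* = 11.0526, p* = 194.3684.
At the ceiling p = 164.2, quantity supplied = (164.2 − 117)/7 = 6.7429.
Willingness to pay at q' = 6.7429: 222 − 2.5·6.7429 = 205.1428.
Δq = 11.0526 − 6.7429 = 4.3097; wedge = 205.1428 − 164.2 = 40.9428.
DWL = ½ × 4.3097 × 40.9428 = $88.23 million.

$88.23 million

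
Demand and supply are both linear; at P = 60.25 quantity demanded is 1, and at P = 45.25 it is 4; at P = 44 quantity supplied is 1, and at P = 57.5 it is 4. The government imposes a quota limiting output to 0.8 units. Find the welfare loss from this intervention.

17.34

Demand slope = (45.25 − 60.25)/(4 − 1) = −5, so P = 65.25 − 5Q.
Supply slope = (57.5 − 44)/(4 − 1) = 4.5, so P = 39.5 + 4.5Q.
Competitive equilibrium: 65.25 − 5Q = 39.5 + 4.5Q → Q* = 2.7105, P* = 51.6974.
At Q = 0.8: demand price = 65.25 − 5·0.8 = 61.25; supply price = 39.5 + 4.5·0.8 = 43.1.
ΔQ = 2.7105 − 0.8 = 1.9105; wedge = 61.25 − 43.1 = 18.15.
The triangle = ½ × 1.9105 × 18.15 = 17.34.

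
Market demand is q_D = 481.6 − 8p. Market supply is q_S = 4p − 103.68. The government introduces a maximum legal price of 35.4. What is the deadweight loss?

536.54

In inverse form: demand p = 60.2 − 0.125q, supply p = 25.92 + 0.25q.
Competitive equilibrium: 60.2 − 0.125q = 25.92 + 0.25q → q* = 91.4133, p* = 48.7733.
At the ceiling p = 35.4, quantity supplied = (35.4 − 25.92)/0.25 = 37.92.
Willingness to pay at q' = 37.92: 60.2 − 0.125·37.92 = 55.46.
Δq = 91.4133 − 37.92 = 53.4933; wedge = 55.46 − 35.4 = 20.06.
The triangle = ½ × 53.4933 × 20.06 = 536.54.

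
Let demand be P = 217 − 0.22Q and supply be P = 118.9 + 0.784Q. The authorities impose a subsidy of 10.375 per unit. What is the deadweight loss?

Competitive equilibrium: 217 − 0.22Q = 118.9 + 0.784Q → Q* = 97.7092, P* = 195.504.
The subsidy lowers effective supply by 10.375: P = 108.525 + 0.784Q.
New quantity: 217 − 0.22Q = 108.525 + 0.784Q → Q' = 108.0428.
Overproduction ΔQ = 108.0428 − 97.7092 = 10.3336; wedge = subsidy = 10.375.
DWL = ½ × 10.3336 × 10.375 = 53.61.

53.61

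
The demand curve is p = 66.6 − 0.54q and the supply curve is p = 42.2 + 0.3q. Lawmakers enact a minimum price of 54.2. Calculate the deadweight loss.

15.55

Competitive equilibrium: 66.6 − 0.54q = 42.2 + 0.3q → q* = 29.0476, p* = 50.9143.
At the floor p = 54.2, quantity demanded = (66.6 − 54.2)/0.54 = 22.963.
Sellers' marginal cost at q' = 22.963: 42.2 + 0.3·22.963 = 49.0889.
Δq = 29.0476 − 22.963 = 6.0846; wedge = 54.2 − 49.0889 = 5.1111.
Deadweight loss = ½ × 6.0846 × 5.1111 = 15.55.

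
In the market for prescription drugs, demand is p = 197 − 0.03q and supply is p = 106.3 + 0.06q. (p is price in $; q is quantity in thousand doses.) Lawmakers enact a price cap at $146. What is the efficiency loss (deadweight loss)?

$5390.68 thousand

Competitive equilibrium: 197 − 0.03q = 106.3 + 0.06q → q* = 1007.7778, p* = 166.7667.
At the ceiling p = 146, quantity supplied = (146 − 106.3)/0.06 = 661.6667.
Willingness to pay at q' = 661.6667: 197 − 0.03·661.6667 = 177.15.
Δq = 1007.7778 − 661.6667 = 346.1111; wedge = 177.15 − 146 = 31.15.
DWL = ½ × 346.1111 × 31.15 = $5390.68 thousand.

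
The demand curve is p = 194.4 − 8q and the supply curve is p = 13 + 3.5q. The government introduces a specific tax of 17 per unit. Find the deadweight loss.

12.57

Competitive equilibrium: 194.4 − 8q = 13 + 3.5q → q* = 15.77391, p* = 68.2087.
With the tax, the buyer price exceeds the seller price by 17: (194.4 − 8q) − (13 + 3.5q) = 17 → q' = 14.29565.
Δq = 15.77391 − 14.29565 = 1.47826; the wedge equals the tax, 17.
Deadweight loss = ½ × 1.47826 × 17 = 12.57.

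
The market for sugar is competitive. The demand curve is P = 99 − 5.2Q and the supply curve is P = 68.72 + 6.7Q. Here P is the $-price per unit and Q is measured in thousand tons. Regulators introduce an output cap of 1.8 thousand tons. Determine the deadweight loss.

$3.30 thousand

Competitive equilibrium: 99 − 5.2Q = 68.72 + 6.7Q → Q* = 2.5445, P* = 85.7684.
At Q = 1.8: demand price = 99 − 5.2·1.8 = 89.64; supply price = 68.72 + 6.7·1.8 = 80.78.
ΔQ = 2.5445 − 1.8 = 0.7445; wedge = 89.64 − 80.78 = 8.86.
Deadweight loss = ½ × 0.7445 × 8.86 = $3.30 thousand.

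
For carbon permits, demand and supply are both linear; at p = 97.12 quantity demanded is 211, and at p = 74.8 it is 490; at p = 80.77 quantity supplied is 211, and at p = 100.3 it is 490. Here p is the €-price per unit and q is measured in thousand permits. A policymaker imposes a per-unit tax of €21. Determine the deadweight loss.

€1470 thousand

Demand slope = (74.8 − 97.12)/(490 − 211) = −0.08, so p = 114 − 0.08q.
Supply slope = (100.3 − 80.77)/(490 − 211) = 0.07, so p = 66 + 0.07q.
Competitive equilibrium: 114 − 0.08q = 66 + 0.07q → q* = 320, p* = 88.4.
With the tax, the buyer price exceeds the seller price by 21: (114 − 0.08q) − (66 + 0.07q) = 21 → q' = 180.
Δq = 320 − 180 = 140; the wedge equals the tax, 21.
Deadweight loss = ½ × 140 × 21 = €1470 thousand.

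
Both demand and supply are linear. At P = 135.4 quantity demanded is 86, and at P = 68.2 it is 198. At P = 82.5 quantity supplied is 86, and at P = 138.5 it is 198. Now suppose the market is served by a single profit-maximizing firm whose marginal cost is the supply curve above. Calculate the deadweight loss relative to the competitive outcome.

1231.87

Demand slope = (68.2 − 135.4)/(198 − 86) = −0.6, so P = 187 − 0.6Q.
Supply slope = (138.5 − 82.5)/(198 − 86) = 0.5, so P = 39.5 + 0.5Q.
Competitive equilibrium: 187 − 0.6Q = 39.5 + 0.5Q → Q* = 134.0909, P* = 106.5455.
Marginal revenue: MR = 187 − 1.2Q. Set MR = MC: 187 − 1.2Q = 39.5 + 0.5Q → Q_m = 86.7647.
Price P_m = 187 − 0.6·86.7647 = 134.9412; MC(Q_m) = 39.5 + 0.5·86.7647 = 82.8824.
Competitive Q* = 134.0909, so ΔQ = 47.3262; wedge = 134.9412 − 82.8824 = 52.0588.
DWL = ½ × 47.3262 × 52.0588 = 1231.87.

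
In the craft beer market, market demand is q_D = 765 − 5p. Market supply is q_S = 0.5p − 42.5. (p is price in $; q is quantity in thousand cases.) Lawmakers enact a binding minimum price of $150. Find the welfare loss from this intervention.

In inverse form: demand p = 153 − 0.2q, supply p = 85 + 2q.
Competitive equilibrium: 153 − 0.2q = 85 + 2q → q* = 30.9091, p* = 146.8182.
At the floor p = 150, quantity demanded = (153 − 150)/0.2 = 15.
Sellers' marginal cost at q' = 15: 85 + 2·15 = 115.
Δq = 30.9091 − 15 = 15.9091; wedge = 150 − 115 = 35.
Welfare loss = ½ × 15.9091 × 35 = $278.41 thousand.

$278.41 thousand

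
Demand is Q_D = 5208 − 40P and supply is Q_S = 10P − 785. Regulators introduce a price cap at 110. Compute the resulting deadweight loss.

607.62

In inverse form: demand P = 130.2 − 0.025Q, supply P = 78.5 + 0.1Q.
Competitive equilibrium: 130.2 − 0.025Q = 78.5 + 0.1Q → Q* = 413.6, P* = 119.86.
At the ceiling P = 110, quantity supplied = (110 − 78.5)/0.1 = 315.
Willingness to pay at Q' = 315: 130.2 − 0.025·315 = 122.325.
ΔQ = 413.6 − 315 = 98.6; wedge = 122.325 − 110 = 12.325.
DWL = ½ × 98.6 × 12.325 = 607.62.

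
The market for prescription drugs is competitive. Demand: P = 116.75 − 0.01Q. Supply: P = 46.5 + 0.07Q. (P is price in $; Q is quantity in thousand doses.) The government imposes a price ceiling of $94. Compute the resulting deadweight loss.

$1592.87 thousand

Competitive equilibrium: 116.75 − 0.01Q = 46.5 + 0.07Q → Q* = 878.125, P* = 107.9688.
At the ceiling P = 94, quantity supplied = (94 − 46.5)/0.07 = 678.5714.
Willingness to pay at Q' = 678.5714: 116.75 − 0.01·678.5714 = 109.9643.
ΔQ = 878.125 − 678.5714 = 199.5536; wedge = 109.9643 − 94 = 15.9643.
The triangle = ½ × 199.5536 × 15.9643 = $1592.87 thousand.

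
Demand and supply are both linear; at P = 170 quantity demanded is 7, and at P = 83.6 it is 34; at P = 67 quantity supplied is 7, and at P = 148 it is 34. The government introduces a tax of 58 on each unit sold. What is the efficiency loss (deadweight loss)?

271.29

Demand slope = (83.6 − 170)/(34 − 7) = −3.2, so P = 192.4 − 3.2Q.
Supply slope = (148 − 67)/(34 − 7) = 3, so P = 46 + 3Q.
Competitive equilibrium: 192.4 − 3.2Q = 46 + 3Q → Q* = 23.6129, P* = 116.8387.
With the tax, the buyer price exceeds the seller price by 58: (192.4 − 3.2Q) − (46 + 3Q) = 58 → Q' = 14.2581.
ΔQ = 23.6129 − 14.2581 = 9.3548; the wedge equals the tax, 58.
DWL = ½ × 9.3548 × 58 = 271.29.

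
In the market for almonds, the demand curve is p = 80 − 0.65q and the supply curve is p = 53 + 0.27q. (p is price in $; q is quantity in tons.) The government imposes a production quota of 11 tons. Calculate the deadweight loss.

$154.86

Competitive equilibrium: 80 − 0.65q = 53 + 0.27q → q* = 29.3478, p* = 60.9239.
At q = 11: demand price = 80 − 0.65·11 = 72.85; supply price = 53 + 0.27·11 = 55.97.
Δq = 29.3478 − 11 = 18.3478; wedge = 72.85 − 55.97 = 16.88.
DWL = ½ × 18.3478 × 16.88 = $154.86.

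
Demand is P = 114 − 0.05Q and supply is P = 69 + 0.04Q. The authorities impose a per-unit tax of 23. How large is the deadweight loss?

2938.89

Competitive equilibrium: 114 − 0.05Q = 69 + 0.04Q → Q* = 500, P* = 89.
With the tax, the buyer price exceeds the seller price by 23: (114 − 0.05Q) − (69 + 0.04Q) = 23 → Q' = 244.4444.
ΔQ = 500 − 244.4444 = 255.5556; the wedge equals the tax, 23.
DWL = ½ × 255.5556 × 23 = 2938.89.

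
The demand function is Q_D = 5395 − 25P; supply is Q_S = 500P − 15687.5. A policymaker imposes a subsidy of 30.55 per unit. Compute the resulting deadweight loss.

In inverse form: demand P = 215.8 − 0.04Q, supply P = 31.375 + 0.002Q.
Competitive equilibrium: 215.8 − 0.04Q = 31.375 + 0.002Q → Q* = 4391.0714, P* = 40.1571.
The subsidy lowers effective supply by 30.55: P = 0.825 + 0.002Q.
New quantity: 215.8 − 0.04Q = 0.825 + 0.002Q → Q' = 5118.4524.
Overproduction ΔQ = 5118.4524 − 4391.0714 = 727.381; wedge = subsidy = 30.55.
Deadweight loss = ½ × 727.381 × 30.55 = 11110.74.

11110.74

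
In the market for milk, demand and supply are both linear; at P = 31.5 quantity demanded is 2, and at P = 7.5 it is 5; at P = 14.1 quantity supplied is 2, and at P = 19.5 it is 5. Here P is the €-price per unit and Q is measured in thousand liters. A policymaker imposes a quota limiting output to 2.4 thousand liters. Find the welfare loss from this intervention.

€9.27 thousand

Demand slope = (7.5 − 31.5)/(5 − 2) = −8, so P = 47.5 − 8Q.
Supply slope = (19.5 − 14.1)/(5 − 2) = 1.8, so P = 10.5 + 1.8Q.
Competitive equilibrium: 47.5 − 8Q = 10.5 + 1.8Q → Q* = 3.7755, P* = 17.2959.
At Q = 2.4: demand price = 47.5 − 8·2.4 = 28.3; supply price = 10.5 + 1.8·2.4 = 14.82.
ΔQ = 3.7755 − 2.4 = 1.3755; wedge = 28.3 − 14.82 = 13.48.
Deadweight loss = ½ × 1.3755 × 13.48 = €9.27 thousand.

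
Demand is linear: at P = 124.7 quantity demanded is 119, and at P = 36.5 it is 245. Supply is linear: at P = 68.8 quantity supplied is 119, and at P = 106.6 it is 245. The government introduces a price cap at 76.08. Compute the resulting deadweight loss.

Demand slope = (36.5 − 124.7)/(245 − 119) = −0.7, so P = 208 − 0.7Q.
Supply slope = (106.6 − 68.8)/(245 − 119) = 0.3, so P = 33.1 + 0.3Q.
Competitive equilibrium: 208 − 0.7Q = 33.1 + 0.3Q → Q* = 174.9, P* = 85.57.
At the ceiling P = 76.08, quantity supplied = (76.08 − 33.1)/0.3 = 143.2667.
Willingness to pay at Q' = 143.2667: 208 − 0.7·143.2667 = 107.7133.
ΔQ = 174.9 − 143.2667 = 31.6333; wedge = 107.7133 − 76.08 = 31.6333.
Welfare loss = ½ × 31.6333 × 31.6333 = 500.33.

500.33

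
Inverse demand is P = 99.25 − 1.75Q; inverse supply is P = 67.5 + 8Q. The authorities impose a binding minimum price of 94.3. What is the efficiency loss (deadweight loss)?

Competitive equilibrium: 99.25 − 1.75Q = 67.5 + 8Q → Q* = 3.2564, P* = 93.5513.
At the floor P = 94.3, quantity demanded = (99.25 − 94.3)/1.75 = 2.8286.
Sellers' marginal cost at Q' = 2.8286: 67.5 + 8·2.8286 = 90.1288.
ΔQ = 3.2564 − 2.8286 = 0.4278; wedge = 94.3 − 90.1288 = 4.1712.
DWL = ½ × 0.4278 × 4.1712 = 0.89.

0.89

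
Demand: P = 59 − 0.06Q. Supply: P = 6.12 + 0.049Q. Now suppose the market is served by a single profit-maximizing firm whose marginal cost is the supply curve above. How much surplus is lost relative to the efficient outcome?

1616.80

Competitive equilibrium: 59 − 0.06Q = 6.12 + 0.049Q → Q* = 485.13761, P* = 29.89174.
Marginal revenue: MR = 59 − 0.12Q. Set MR = MC: 59 − 0.12Q = 6.12 + 0.049Q → Q_m = 312.89941.
Price P_m = 59 − 0.06·312.89941 = 40.22604; MC(Q_m) = 6.12 + 0.049·312.89941 = 21.45207.
Competitive Q* = 485.13761, so ΔQ = 172.2382; wedge = 40.22604 − 21.45207 = 18.77397.
Deadweight loss = ½ × 172.2382 × 18.77397 = 1616.80.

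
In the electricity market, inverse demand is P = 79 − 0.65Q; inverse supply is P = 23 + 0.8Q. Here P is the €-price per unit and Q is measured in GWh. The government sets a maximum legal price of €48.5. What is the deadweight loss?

Competitive equilibrium: 79 − 0.65Q = 23 + 0.8Q → Q* = 38.6207, P* = 53.8966.
At the ceiling P = 48.5, quantity supplied = (48.5 − 23)/0.8 = 31.875.
Willingness to pay at Q' = 31.875: 79 − 0.65·31.875 = 58.2813.
ΔQ = 38.6207 − 31.875 = 6.7457; wedge = 58.2813 − 48.5 = 9.7813.
Deadweight loss = ½ × 6.7457 × 9.7813 = €32.99.

€32.99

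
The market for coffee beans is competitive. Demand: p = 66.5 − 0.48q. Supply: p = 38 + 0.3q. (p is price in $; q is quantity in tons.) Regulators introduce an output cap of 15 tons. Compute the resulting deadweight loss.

Competitive equilibrium: 66.5 − 0.48q = 38 + 0.3q → q* = 36.5385, p* = 48.9615.
At q = 15: demand price = 66.5 − 0.48·15 = 59.3; supply price = 38 + 0.3·15 = 42.5.
Δq = 36.5385 − 15 = 21.5385; wedge = 59.3 − 42.5 = 16.8.
Deadweight loss = ½ × 21.5385 × 16.8 = $180.92.

$180.92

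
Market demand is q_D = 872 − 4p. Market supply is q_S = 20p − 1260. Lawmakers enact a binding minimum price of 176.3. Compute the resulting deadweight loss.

In inverse form: demand p = 218 − 0.25q, supply p = 63 + 0.05q.
Competitive equilibrium: 218 − 0.25q = 63 + 0.05q → q* = 516.6667, p* = 88.8333.
At the floor p = 176.3, quantity demanded = (218 − 176.3)/0.25 = 166.8.
Sellers' marginal cost at q' = 166.8: 63 + 0.05·166.8 = 71.34.
Δq = 516.6667 − 166.8 = 349.8667; wedge = 176.3 − 71.34 = 104.96.
Welfare loss = ½ × 349.8667 × 104.96 = 18361.

18361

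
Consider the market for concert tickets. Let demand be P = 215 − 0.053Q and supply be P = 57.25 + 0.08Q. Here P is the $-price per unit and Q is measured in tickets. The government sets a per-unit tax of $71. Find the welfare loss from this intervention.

Competitive equilibrium: 215 − 0.053Q = 57.25 + 0.08Q → Q* = 1186.0902, P* = 152.1372.
With the tax, the buyer price exceeds the seller price by 71: (215 − 0.053Q) − (57.25 + 0.08Q) = 71 → Q' = 652.2556.
ΔQ = 1186.0902 − 652.2556 = 533.8346; the wedge equals the tax, 71.
Deadweight loss = ½ × 533.8346 × 71 = $18951.13.

$18951.13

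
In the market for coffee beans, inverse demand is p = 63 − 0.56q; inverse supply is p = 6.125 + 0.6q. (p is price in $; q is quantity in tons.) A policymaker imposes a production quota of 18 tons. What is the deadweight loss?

Competitive equilibrium: 63 − 0.56q = 6.125 + 0.6q → q* = 49.0302, p* = 35.5431.
At q = 18: demand price = 63 − 0.56·18 = 52.92; supply price = 6.125 + 0.6·18 = 16.925.
Δq = 49.0302 − 18 = 31.0302; wedge = 52.92 − 16.925 = 35.995.
The triangle = ½ × 31.0302 × 35.995 = $558.47.

$558.47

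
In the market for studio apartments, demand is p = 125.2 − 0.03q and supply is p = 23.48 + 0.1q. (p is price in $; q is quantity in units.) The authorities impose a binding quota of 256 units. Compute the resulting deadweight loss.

$18015.51

Competitive equilibrium: 125.2 − 0.03q = 23.48 + 0.1q → q* = 782.4615, p* = 101.7262.
At q = 256: demand price = 125.2 − 0.03·256 = 117.52; supply price = 23.48 + 0.1·256 = 49.08.
Δq = 782.4615 − 256 = 526.4615; wedge = 117.52 − 49.08 = 68.44.
DWL = ½ × 526.4615 × 68.44 = $18015.51.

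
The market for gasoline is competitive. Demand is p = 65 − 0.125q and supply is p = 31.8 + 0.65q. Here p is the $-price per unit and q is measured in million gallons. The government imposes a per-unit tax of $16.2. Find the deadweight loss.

Competitive equilibrium: 65 − 0.125q = 31.8 + 0.65q → q* = 42.8387, p* = 59.6452.
With the tax, the buyer price exceeds the seller price by 16.2: (65 − 0.125q) − (31.8 + 0.65q) = 16.2 → q' = 21.9355.
Δq = 42.8387 − 21.9355 = 20.9032; the wedge equals the tax, 16.2.
The triangle = ½ × 20.9032 × 16.2 = $169.32 million.

$169.32 million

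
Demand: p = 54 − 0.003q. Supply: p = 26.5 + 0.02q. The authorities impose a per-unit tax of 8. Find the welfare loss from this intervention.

1391.30

Competitive equilibrium: 54 − 0.003q = 26.5 + 0.02q → q* = 1195.6522, p* = 50.413.
With the tax, the buyer price exceeds the seller price by 8: (54 − 0.003q) − (26.5 + 0.02q) = 8 → q' = 847.8261.
Δq = 1195.6522 − 847.8261 = 347.8261; the wedge equals the tax, 8.
Deadweight loss = ½ × 347.8261 × 8 = 1391.30.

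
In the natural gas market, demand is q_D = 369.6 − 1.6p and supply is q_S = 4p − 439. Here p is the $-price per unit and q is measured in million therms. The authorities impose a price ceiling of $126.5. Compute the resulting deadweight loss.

In inverse form: demand p = 231 − 0.625q, supply p = 109.75 + 0.25q.
Competitive equilibrium: 231 − 0.625q = 109.75 + 0.25q → q* = 138.5714, p* = 144.3929.
At the ceiling p = 126.5, quantity supplied = (126.5 − 109.75)/0.25 = 67.
Willingness to pay at q' = 67: 231 − 0.625·67 = 189.125.
Δq = 138.5714 − 67 = 71.5714; wedge = 189.125 − 126.5 = 62.625.
Welfare loss = ½ × 71.5714 × 62.625 = $2241.08 million.

$2241.08 million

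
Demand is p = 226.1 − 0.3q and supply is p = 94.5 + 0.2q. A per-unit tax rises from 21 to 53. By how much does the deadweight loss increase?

2368

Competitive equilibrium: 226.1 − 0.3q = 94.5 + 0.2q → q* = 263.2, p* = 147.14.
For a per-unit tax t: Δq = t/0.5, so DWL = ½·t·(t/0.5) = t²/1.
At t = 21: DWL = 441. At t = 53: DWL = 2809.
Increase = 2809 − 441 = 2368.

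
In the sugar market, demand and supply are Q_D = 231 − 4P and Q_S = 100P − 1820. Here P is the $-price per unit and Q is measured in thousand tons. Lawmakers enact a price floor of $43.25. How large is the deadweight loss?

In inverse form: demand P = 57.75 − 0.25Q, supply P = 18.2 + 0.01Q.
Competitive equilibrium: 57.75 − 0.25Q = 18.2 + 0.01Q → Q* = 152.1154, P* = 19.7212.
At the floor P = 43.25, quantity demanded = (57.75 − 43.25)/0.25 = 58.
Sellers' marginal cost at Q' = 58: 18.2 + 0.01·58 = 18.78.
ΔQ = 152.1154 − 58 = 94.1154; wedge = 43.25 − 18.78 = 24.47.
Deadweight loss = ½ × 94.1154 × 24.47 = $1151.50 thousand.

$1151.50 thousand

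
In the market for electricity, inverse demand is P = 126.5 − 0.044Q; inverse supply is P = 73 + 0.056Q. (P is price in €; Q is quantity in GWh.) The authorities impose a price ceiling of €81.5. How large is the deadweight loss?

Competitive equilibrium: 126.5 − 0.044Q = 73 + 0.056Q → Q* = 535, P* = 102.96.
At the ceiling P = 81.5, quantity supplied = (81.5 − 73)/0.056 = 151.78571.
Willingness to pay at Q' = 151.78571: 126.5 − 0.044·151.78571 = 119.82143.
ΔQ = 535 − 151.78571 = 383.21429; wedge = 119.82143 − 81.5 = 38.32143.
Deadweight loss = ½ × 383.21429 × 38.32143 = €7342.66.

€7342.66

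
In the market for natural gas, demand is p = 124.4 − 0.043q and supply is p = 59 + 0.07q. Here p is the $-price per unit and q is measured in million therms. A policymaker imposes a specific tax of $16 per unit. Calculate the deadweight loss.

$1132.74 million

Competitive equilibrium: 124.4 − 0.043q = 59 + 0.07q → q* = 578.7611, p* = 99.5133.
With the tax, the buyer price exceeds the seller price by 16: (124.4 − 0.043q) − (59 + 0.07q) = 16 → q' = 437.1681.
Δq = 578.7611 − 437.1681 = 141.593; the wedge equals the tax, 16.
Welfare loss = ½ × 141.593 × 16 = $1132.74 million.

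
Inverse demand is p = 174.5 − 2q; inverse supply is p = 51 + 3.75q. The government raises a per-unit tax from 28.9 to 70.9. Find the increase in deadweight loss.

364.49

Competitive equilibrium: 174.5 − 2q = 51 + 3.75q → q* = 21.4783, p* = 131.5435.
For a per-unit tax t: Δq = t/5.75, so DWL = ½·t·(t/5.75) = t²/11.5.
At t = 28.9: DWL = 72.627. At t = 70.9: DWL = 437.114.
Increase = 437.114 − 72.627 = 364.49.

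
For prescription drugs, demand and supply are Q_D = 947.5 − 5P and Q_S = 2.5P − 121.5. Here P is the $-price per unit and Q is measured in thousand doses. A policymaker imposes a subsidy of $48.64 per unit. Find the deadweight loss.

$1971.54 thousand

In inverse form: demand P = 189.5 − 0.2Q, supply P = 48.6 + 0.4Q.
Competitive equilibrium: 189.5 − 0.2Q = 48.6 + 0.4Q → Q* = 234.8333, P* = 142.5333.
The subsidy lowers effective supply by 48.64: P = 0.4Q − 0.04.
New quantity: 189.5 − 0.2Q = 0.4Q − 0.04 → Q' = 315.9.
Overproduction ΔQ = 315.9 − 234.8333 = 81.0667; wedge = subsidy = 48.64.
DWL = ½ × 81.0667 × 48.64 = $1971.54 thousand.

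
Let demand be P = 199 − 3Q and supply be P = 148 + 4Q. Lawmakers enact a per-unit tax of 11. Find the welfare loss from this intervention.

8.64

Competitive equilibrium: 199 − 3Q = 148 + 4Q → Q* = 7.2857, P* = 177.1429.
With the tax, the buyer price exceeds the seller price by 11: (199 − 3Q) − (148 + 4Q) = 11 → Q' = 5.7143.
ΔQ = 7.2857 − 5.7143 = 1.5714; the wedge equals the tax, 11.
DWL = ½ × 1.5714 × 11 = 8.64.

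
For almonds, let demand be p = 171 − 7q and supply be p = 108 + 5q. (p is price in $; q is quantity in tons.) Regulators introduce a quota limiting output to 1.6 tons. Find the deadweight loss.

$79.935

Competitive equilibrium: 171 − 7q = 108 + 5q → q* = 5.25, p* = 134.25.
At q = 1.6: demand price = 171 − 7·1.6 = 159.8; supply price = 108 + 5·1.6 = 116.
Δq = 5.25 − 1.6 = 3.65; wedge = 159.8 − 116 = 43.8.
Welfare loss = ½ × 3.65 × 43.8 = $79.935.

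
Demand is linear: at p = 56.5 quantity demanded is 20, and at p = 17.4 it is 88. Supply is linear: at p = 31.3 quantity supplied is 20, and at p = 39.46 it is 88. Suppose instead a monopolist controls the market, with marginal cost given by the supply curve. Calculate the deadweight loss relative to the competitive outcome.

Demand slope = (17.4 − 56.5)/(88 − 20) = −0.575, so p = 68 − 0.575q.
Supply slope = (39.46 − 31.3)/(88 − 20) = 0.12, so p = 28.9 + 0.12q.
Competitive equilibrium: 68 − 0.575q = 28.9 + 0.12q → q* = 56.259, p* = 35.6511.
Marginal revenue: MR = 68 − 1.15q. Set MR = MC: 68 − 1.15q = 28.9 + 0.12q → q_m = 30.7874.
Price p_m = 68 − 0.575·30.7874 = 50.2972; MC(q_m) = 28.9 + 0.12·30.7874 = 32.5945.
Competitive q* = 56.259, so Δq = 25.4716; wedge = 50.2972 − 32.5945 = 17.7027.
Welfare loss = ½ × 25.4716 × 17.7027 = 225.46.

225.46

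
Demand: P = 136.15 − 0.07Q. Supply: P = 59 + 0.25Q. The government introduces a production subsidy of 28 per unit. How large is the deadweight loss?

Competitive equilibrium: 136.15 − 0.07Q = 59 + 0.25Q → Q* = 241.0938, P* = 119.2734.
The subsidy lowers effective supply by 28: P = 31 + 0.25Q.
New quantity: 136.15 − 0.07Q = 31 + 0.25Q → Q' = 328.5938.
Overproduction ΔQ = 328.5938 − 241.0938 = 87.5; wedge = subsidy = 28.
The triangle = ½ × 87.5 × 28 = 1225.

1225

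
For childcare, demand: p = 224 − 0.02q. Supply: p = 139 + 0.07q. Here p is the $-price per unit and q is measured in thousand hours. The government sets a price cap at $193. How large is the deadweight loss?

Competitive equilibrium: 224 − 0.02q = 139 + 0.07q → q* = 944.4444, p* = 205.1111.
At the ceiling p = 193, quantity supplied = (193 − 139)/0.07 = 771.4286.
Willingness to pay at q' = 771.4286: 224 − 0.02·771.4286 = 208.5714.
Δq = 944.4444 − 771.4286 = 173.0158; wedge = 208.5714 − 193 = 15.5714.
Welfare loss = ½ × 173.0158 × 15.5714 = $1347.05 thousand.

$1347.05 thousand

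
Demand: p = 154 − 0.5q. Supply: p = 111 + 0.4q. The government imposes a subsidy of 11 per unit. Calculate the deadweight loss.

67.22

Competitive equilibrium: 154 − 0.5q = 111 + 0.4q → q* = 47.7778, p* = 130.1111.
The subsidy lowers effective supply by 11: p = 100 + 0.4q.
New quantity: 154 − 0.5q = 100 + 0.4q → q' = 60.
Overproduction Δq = 60 − 47.7778 = 12.2222; wedge = subsidy = 11.
Deadweight loss = ½ × 12.2222 × 11 = 67.22.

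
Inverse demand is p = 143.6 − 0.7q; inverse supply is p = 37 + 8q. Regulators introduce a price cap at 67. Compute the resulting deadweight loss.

Competitive equilibrium: 143.6 − 0.7q = 37 + 8q → q* = 12.2529, p* = 135.023.
At the ceiling p = 67, quantity supplied = (67 − 37)/8 = 3.75.
Willingness to pay at q' = 3.75: 143.6 − 0.7·3.75 = 140.975.
Δq = 12.2529 − 3.75 = 8.5029; wedge = 140.975 − 67 = 73.975.
DWL = ½ × 8.5029 × 73.975 = 314.50.

314.50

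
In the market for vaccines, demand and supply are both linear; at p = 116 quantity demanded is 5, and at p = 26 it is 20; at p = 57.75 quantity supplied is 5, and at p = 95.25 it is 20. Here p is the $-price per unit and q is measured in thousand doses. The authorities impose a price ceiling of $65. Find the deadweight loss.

Demand slope = (26 − 116)/(20 − 5) = −6, so p = 146 − 6q.
Supply slope = (95.25 − 57.75)/(20 − 5) = 2.5, so p = 45.25 + 2.5q.
Competitive equilibrium: 146 − 6q = 45.25 + 2.5q → q* = 11.8529, p* = 74.8824.
At the ceiling p = 65, quantity supplied = (65 − 45.25)/2.5 = 7.9.
Willingness to pay at q' = 7.9: 146 − 6·7.9 = 98.6.
Δq = 11.8529 − 7.9 = 3.9529; wedge = 98.6 − 65 = 33.6.
DWL = ½ × 3.9529 × 33.6 = $66.41 thousand.

$66.41 thousand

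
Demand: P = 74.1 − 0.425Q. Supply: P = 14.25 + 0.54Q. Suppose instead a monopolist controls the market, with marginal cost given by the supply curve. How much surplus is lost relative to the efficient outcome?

Competitive equilibrium: 74.1 − 0.425Q = 14.25 + 0.54Q → Q* = 62.0207, P* = 47.7412.
Marginal revenue: MR = 74.1 − 0.85Q. Set MR = MC: 74.1 − 0.85Q = 14.25 + 0.54Q → Q_m = 43.0576.
Price P_m = 74.1 − 0.425·43.0576 = 55.8005; MC(Q_m) = 14.25 + 0.54·43.0576 = 37.5011.
Competitive Q* = 62.0207, so ΔQ = 18.9631; wedge = 55.8005 − 37.5011 = 18.2994.
Deadweight loss = ½ × 18.9631 × 18.2994 = 173.51.

173.51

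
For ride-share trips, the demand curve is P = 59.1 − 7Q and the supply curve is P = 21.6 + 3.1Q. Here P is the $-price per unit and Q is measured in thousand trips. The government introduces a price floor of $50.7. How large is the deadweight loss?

Competitive equilibrium: 59.1 − 7Q = 21.6 + 3.1Q → Q* = 3.7129, P* = 33.1099.
At the floor P = 50.7, quantity demanded = (59.1 − 50.7)/7 = 1.2.
Sellers' marginal cost at Q' = 1.2: 21.6 + 3.1·1.2 = 25.32.
ΔQ = 3.7129 − 1.2 = 2.5129; wedge = 50.7 − 25.32 = 25.38.
Welfare loss = ½ × 2.5129 × 25.38 = $31.89 thousand.

$31.89 thousand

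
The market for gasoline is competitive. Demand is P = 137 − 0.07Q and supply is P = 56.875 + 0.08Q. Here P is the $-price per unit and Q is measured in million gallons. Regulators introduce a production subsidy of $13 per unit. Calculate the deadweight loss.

Competitive equilibrium: 137 − 0.07Q = 56.875 + 0.08Q → Q* = 534.1667, P* = 99.6083.
The subsidy lowers effective supply by 13: P = 43.875 + 0.08Q.
New quantity: 137 − 0.07Q = 43.875 + 0.08Q → Q' = 620.8333.
Overproduction ΔQ = 620.8333 − 534.1667 = 86.6666; wedge = subsidy = 13.
Welfare loss = ½ × 86.6666 × 13 = $563.33 million.

$563.33 million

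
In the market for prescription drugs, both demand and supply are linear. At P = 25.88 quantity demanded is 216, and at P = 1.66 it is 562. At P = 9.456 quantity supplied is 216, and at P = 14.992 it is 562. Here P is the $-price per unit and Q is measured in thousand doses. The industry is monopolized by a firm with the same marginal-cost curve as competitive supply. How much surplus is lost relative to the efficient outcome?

Demand slope = (1.66 − 25.88)/(562 − 216) = −0.07, so P = 41 − 0.07Q.
Supply slope = (14.992 − 9.456)/(562 − 216) = 0.016, so P = 6 + 0.016Q.
Competitive equilibrium: 41 − 0.07Q = 6 + 0.016Q → Q* = 406.9767, P* = 12.5116.
Marginal revenue: MR = 41 − 0.14Q. Set MR = MC: 41 − 0.14Q = 6 + 0.016Q → Q_m = 224.359.
Price P_m = 41 − 0.07·224.359 = 25.2949; MC(Q_m) = 6 + 0.016·224.359 = 9.5897.
Competitive Q* = 406.9767, so ΔQ = 182.6177; wedge = 25.2949 − 9.5897 = 15.7052.
The triangle = ½ × 182.6177 × 15.7052 = $1434.02 thousand.

$1434.02 thousand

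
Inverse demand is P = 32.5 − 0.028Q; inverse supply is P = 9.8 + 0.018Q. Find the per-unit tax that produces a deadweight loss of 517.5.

6.9

Competitive equilibrium: 32.5 − 0.028Q = 9.8 + 0.018Q → Q* = 493.4783, P* = 18.6826.
A tax t gives ΔQ = t/0.046 and wedge t, so DWL = t²/0.092.
t²/0.092 = 517.5 → t² = 47.61 → t = 6.9.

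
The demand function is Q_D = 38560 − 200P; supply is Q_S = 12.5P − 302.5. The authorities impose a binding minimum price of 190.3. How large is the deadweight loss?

93536.53

In inverse form: demand P = 192.8 − 0.005Q, supply P = 24.2 + 0.08Q.
Competitive equilibrium: 192.8 − 0.005Q = 24.2 + 0.08Q → Q* = 1983.5294, P* = 182.8824.
At the floor P = 190.3, quantity demanded = (192.8 − 190.3)/0.005 = 500.
Sellers' marginal cost at Q' = 500: 24.2 + 0.08·500 = 64.2.
ΔQ = 1983.5294 − 500 = 1483.5294; wedge = 190.3 − 64.2 = 126.1.
The triangle = ½ × 1483.5294 × 126.1 = 93536.53.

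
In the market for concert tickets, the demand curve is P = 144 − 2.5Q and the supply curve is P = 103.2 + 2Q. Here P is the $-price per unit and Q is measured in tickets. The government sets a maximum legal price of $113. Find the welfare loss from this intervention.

$39.06

Competitive equilibrium: 144 − 2.5Q = 103.2 + 2Q → Q* = 9.0667, P* = 121.3333.
At the ceiling P = 113, quantity supplied = (113 − 103.2)/2 = 4.9.
Willingness to pay at Q' = 4.9: 144 − 2.5·4.9 = 131.75.
ΔQ = 9.0667 − 4.9 = 4.1667; wedge = 131.75 − 113 = 18.75.
Welfare loss = ½ × 4.1667 × 18.75 = $39.06.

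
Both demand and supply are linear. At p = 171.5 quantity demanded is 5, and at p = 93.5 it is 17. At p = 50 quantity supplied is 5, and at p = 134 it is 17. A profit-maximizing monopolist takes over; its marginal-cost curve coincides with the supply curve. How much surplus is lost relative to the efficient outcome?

Demand slope = (93.5 − 171.5)/(17 − 5) = −6.5, so p = 204 − 6.5q.
Supply slope = (134 − 50)/(17 − 5) = 7, so p = 15 + 7q.
Competitive equilibrium: 204 − 6.5q = 15 + 7q → q* = 14, p* = 113.
Marginal revenue: MR = 204 − 13q. Set MR = MC: 204 − 13q = 15 + 7q → q_m = 9.45.
Price p_m = 204 − 6.5·9.45 = 142.575; MC(q_m) = 15 + 7·9.45 = 81.15.
Competitive q* = 14, so Δq = 4.55; wedge = 142.575 − 81.15 = 61.425.
Welfare loss = ½ × 4.55 × 61.425 = 139.74.

139.74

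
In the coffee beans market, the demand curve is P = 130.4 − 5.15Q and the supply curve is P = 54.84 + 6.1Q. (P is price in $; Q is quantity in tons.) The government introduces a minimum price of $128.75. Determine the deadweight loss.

$230.12

Competitive equilibrium: 130.4 − 5.15Q = 54.84 + 6.1Q → Q* = 6.71644, P* = 95.81031.
At the floor P = 128.75, quantity demanded = (130.4 − 128.75)/5.15 = 0.32039.
Sellers' marginal cost at Q' = 0.32039: 54.84 + 6.1·0.32039 = 56.79438.
ΔQ = 6.71644 − 0.32039 = 6.39605; wedge = 128.75 − 56.79438 = 71.95562.
The triangle = ½ × 6.39605 × 71.95562 = $230.12.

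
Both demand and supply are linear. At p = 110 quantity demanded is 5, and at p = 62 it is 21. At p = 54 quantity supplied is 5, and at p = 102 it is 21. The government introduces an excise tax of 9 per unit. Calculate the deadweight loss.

6.75

Demand slope = (62 − 110)/(21 − 5) = −3, so p = 125 − 3q.
Supply slope = (102 − 54)/(21 − 5) = 3, so p = 39 + 3q.
Competitive equilibrium: 125 − 3q = 39 + 3q → q* = 14.3333, p* = 82.
With the tax, the buyer price exceeds the seller price by 9: (125 − 3q) − (39 + 3q) = 9 → q' = 12.8333.
Δq = 14.3333 − 12.8333 = 1.5; the wedge equals the tax, 9.
DWL = ½ × 1.5 × 9 = 6.75.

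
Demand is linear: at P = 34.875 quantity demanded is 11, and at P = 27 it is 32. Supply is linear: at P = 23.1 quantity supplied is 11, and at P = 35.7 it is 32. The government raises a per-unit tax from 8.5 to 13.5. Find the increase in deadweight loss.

Demand slope = (27 − 34.875)/(32 − 11) = −0.375, so P = 39 − 0.375Q.
Supply slope = (35.7 − 23.1)/(32 − 11) = 0.6, so P = 16.5 + 0.6Q.
Competitive equilibrium: 39 − 0.375Q = 16.5 + 0.6Q → Q* = 23.0769, P* = 30.3462.
For a per-unit tax t: ΔQ = t/0.975, so DWL = ½·t·(t/0.975) = t²/1.95.
At t = 8.5: DWL = 37.051. At t = 13.5: DWL = 93.462.
Increase = 93.462 − 37.051 = 56.41.

56.41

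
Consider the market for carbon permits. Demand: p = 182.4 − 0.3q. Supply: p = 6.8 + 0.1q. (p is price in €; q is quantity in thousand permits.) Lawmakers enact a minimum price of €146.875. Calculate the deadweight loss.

€20554.73 thousand

Competitive equilibrium: 182.4 − 0.3q = 6.8 + 0.1q → q* = 439, p* = 50.7.
At the floor p = 146.875, quantity demanded = (182.4 − 146.875)/0.3 = 118.4167.
Sellers' marginal cost at q' = 118.4167: 6.8 + 0.1·118.4167 = 18.6417.
Δq = 439 − 118.4167 = 320.5833; wedge = 146.875 − 18.6417 = 128.2333.
The triangle = ½ × 320.5833 × 128.2333 = €20554.73 thousand.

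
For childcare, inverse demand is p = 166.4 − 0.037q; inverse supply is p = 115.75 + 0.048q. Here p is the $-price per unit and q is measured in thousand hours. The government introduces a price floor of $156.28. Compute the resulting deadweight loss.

$4416.67 thousand

Competitive equilibrium: 166.4 − 0.037q = 115.75 + 0.048q → q* = 595.88235, p* = 144.35235.
At the floor p = 156.28, quantity demanded = (166.4 − 156.28)/0.037 = 273.51351.
Sellers' marginal cost at q' = 273.51351: 115.75 + 0.048·273.51351 = 128.87865.
Δq = 595.88235 − 273.51351 = 322.36884; wedge = 156.28 − 128.87865 = 27.40135.
The triangle = ½ × 322.36884 × 27.40135 = $4416.67 thousand.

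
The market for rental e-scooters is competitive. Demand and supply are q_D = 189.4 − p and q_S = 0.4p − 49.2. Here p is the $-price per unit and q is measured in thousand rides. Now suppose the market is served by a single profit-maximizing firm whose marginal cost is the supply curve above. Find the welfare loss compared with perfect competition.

In inverse form: demand p = 189.4 − q, supply p = 123 + 2.5q.
Competitive equilibrium: 189.4 − q = 123 + 2.5q → q* = 18.9714, p* = 170.4286.
Marginal revenue: MR = 189.4 − 2q. Set MR = MC: 189.4 − 2q = 123 + 2.5q → q_m = 14.7556.
Price p_m = 189.4 − 1·14.7556 = 174.6444; MC(q_m) = 123 + 2.5·14.7556 = 159.889.
Competitive q* = 18.9714, so Δq = 4.2158; wedge = 174.6444 − 159.889 = 14.7554.
DWL = ½ × 4.2158 × 14.7554 = $31.10 thousand.

$31.10 thousand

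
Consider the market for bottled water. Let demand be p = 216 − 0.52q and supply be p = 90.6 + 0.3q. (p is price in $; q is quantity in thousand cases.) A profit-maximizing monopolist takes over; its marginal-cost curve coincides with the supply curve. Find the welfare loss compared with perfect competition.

$1443.94 thousand

Competitive equilibrium: 216 − 0.52q = 90.6 + 0.3q → q* = 152.9268, p* = 136.478.
Marginal revenue: MR = 216 − 1.04q. Set MR = MC: 216 − 1.04q = 90.6 + 0.3q → q_m = 93.5821.
Price p_m = 216 − 0.52·93.5821 = 167.3373; MC(q_m) = 90.6 + 0.3·93.5821 = 118.6746.
Competitive q* = 152.9268, so Δq = 59.3447; wedge = 167.3373 − 118.6746 = 48.6627.
Deadweight loss = ½ × 59.3447 × 48.6627 = $1443.94 thousand.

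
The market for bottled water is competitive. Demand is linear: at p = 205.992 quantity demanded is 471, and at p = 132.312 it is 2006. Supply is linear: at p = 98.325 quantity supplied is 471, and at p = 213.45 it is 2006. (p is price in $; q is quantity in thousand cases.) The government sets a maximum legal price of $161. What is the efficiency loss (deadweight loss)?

$96.81 thousand

Demand slope = (132.312 − 205.992)/(2006 − 471) = −0.048, so p = 228.6 − 0.048q.
Supply slope = (213.45 − 98.325)/(2006 − 471) = 0.075, so p = 63 + 0.075q.
Competitive equilibrium: 228.6 − 0.048q = 63 + 0.075q → q* = 1346.3415, p* = 163.9756.
At the ceiling p = 161, quantity supplied = (161 − 63)/0.075 = 1306.6667.
Willingness to pay at q' = 1306.6667: 228.6 − 0.048·1306.6667 = 165.88.
Δq = 1346.3415 − 1306.6667 = 39.6748; wedge = 165.88 − 161 = 4.88.
The triangle = ½ × 39.6748 × 4.88 = $96.81 thousand.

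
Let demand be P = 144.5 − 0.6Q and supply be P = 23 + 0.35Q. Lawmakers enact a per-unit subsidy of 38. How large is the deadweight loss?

760

Competitive equilibrium: 144.5 − 0.6Q = 23 + 0.35Q → Q* = 127.8947, P* = 67.7632.
The subsidy lowers effective supply by 38: P = 0.35Q − 15.
New quantity: 144.5 − 0.6Q = 0.35Q − 15 → Q' = 167.8947.
Overproduction ΔQ = 167.8947 − 127.8947 = 40; wedge = subsidy = 38.
Welfare loss = ½ × 40 × 38 = 760.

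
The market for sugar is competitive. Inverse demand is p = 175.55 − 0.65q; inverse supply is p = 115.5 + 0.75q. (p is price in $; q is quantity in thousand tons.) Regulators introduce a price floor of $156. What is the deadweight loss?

Competitive equilibrium: 175.55 − 0.65q = 115.5 + 0.75q → q* = 42.8929, p* = 147.6696.
At the floor p = 156, quantity demanded = (175.55 − 156)/0.65 = 30.0769.
Sellers' marginal cost at q' = 30.0769: 115.5 + 0.75·30.0769 = 138.0577.
Δq = 42.8929 − 30.0769 = 12.816; wedge = 156 − 138.0577 = 17.9423.
DWL = ½ × 12.816 × 17.9423 = $114.97 thousand.

$114.97 thousand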